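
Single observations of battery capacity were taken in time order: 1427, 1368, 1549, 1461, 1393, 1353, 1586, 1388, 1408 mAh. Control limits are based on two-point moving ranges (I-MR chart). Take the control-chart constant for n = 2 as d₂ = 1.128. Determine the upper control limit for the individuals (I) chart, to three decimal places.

1731.880

X̄ = (1427 + 1368 + 1549 + 1461 + 1393 + 1353 + 1586 + 1388 + 1408) / 9 = 1437.0000
Moving ranges: 59, 181, 88, 68, 40, 233, 198, 20; M̄R̄ = 887.0000 / 8 = 110.8750
UCL = X̄ + 3·M̄R̄/d₂ = 1437.0000 + 3 × 110.8750 / 1.128 = 1731.8803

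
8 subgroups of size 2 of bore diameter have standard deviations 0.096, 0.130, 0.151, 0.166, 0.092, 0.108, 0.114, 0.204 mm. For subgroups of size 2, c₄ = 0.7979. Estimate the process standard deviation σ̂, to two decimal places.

s̄ = (0.096 + 0.130 + 0.151 + 0.166 + 0.092 + 0.108 + 0.114 + 0.204) / 8 = 0.1326
σ̂ = s̄ / c₄ = 0.1326 / 0.7979 = 0.1662

0.17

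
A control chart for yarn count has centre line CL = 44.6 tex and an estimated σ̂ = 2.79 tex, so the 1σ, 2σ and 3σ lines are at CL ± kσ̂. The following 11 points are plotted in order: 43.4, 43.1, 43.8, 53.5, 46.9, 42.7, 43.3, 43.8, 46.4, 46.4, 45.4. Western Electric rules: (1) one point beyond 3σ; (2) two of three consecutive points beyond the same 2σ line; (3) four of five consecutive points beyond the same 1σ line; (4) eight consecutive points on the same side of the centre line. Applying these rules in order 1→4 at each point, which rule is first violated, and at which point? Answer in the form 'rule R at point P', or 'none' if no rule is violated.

Zone of each point (C = within 1σ̂, B = 1σ̂–2σ̂, A = 2σ̂–3σ̂, * = beyond 3σ̂; sign = side of CL): 1:-C, 2:-C, 3:-C, 4:+*, 5:+C, 6:-C, 7:-C, 8:-C, 9:+C, 10:+C, 11:+C
Rule 1 (one point beyond the 3σ limits) is satisfied at point 4.

rule 1 at point 4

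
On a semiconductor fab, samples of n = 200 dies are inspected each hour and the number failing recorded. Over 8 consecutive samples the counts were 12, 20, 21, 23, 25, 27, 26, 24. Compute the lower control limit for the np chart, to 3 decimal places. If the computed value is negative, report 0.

8.909

p̄ = Σdᵢ / (k·n) = 178 / (8 × 200) = 0.11125
LCL = np̄ − 3·√(np̄(1−p̄)) = 22.2500 − 3 × 4.4469 = 8.9094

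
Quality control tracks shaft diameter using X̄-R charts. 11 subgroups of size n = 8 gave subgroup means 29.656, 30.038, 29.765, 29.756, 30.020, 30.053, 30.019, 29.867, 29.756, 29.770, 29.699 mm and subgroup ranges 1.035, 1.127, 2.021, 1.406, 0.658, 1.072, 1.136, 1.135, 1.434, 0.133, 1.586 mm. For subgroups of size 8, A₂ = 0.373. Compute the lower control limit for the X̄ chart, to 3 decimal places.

X̄̄ = (29.656 + 30.038 + 29.765 + 29.756 + 30.020 + 30.053 + 30.019 + 29.867 + 29.756 + 29.770 + 29.699) / 11 = 328.3990 / 11 = 29.8545
R̄ = (1.035 + 1.127 + 2.021 + 1.406 + 0.658 + 1.072 + 1.136 + 1.135 + 1.434 + 0.133 + 1.586) / 11 = 12.7430 / 11 = 1.1585
LCL = X̄̄ − A₂·R̄ = 29.8545 − 0.373 × 1.1585 = 29.4224

29.422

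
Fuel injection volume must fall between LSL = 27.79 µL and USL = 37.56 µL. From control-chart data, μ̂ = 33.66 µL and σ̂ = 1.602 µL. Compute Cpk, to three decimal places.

0.811

Cpu = (USL − μ̂) / (3σ̂) = (37.56 − 33.66) / (3 × 1.602) = 0.8115; Cpl = (μ̂ − LSL) / (3σ̂) = (33.66 − 27.79) / (3 × 1.602) = 1.2214; Cpk = min(Cpu, Cpl) = 0.8115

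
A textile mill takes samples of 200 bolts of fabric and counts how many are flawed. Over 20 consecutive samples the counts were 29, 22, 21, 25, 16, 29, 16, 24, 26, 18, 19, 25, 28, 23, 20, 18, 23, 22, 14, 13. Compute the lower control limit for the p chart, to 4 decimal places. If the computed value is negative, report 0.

0.0420

p̄ = Σdᵢ / (k·n) = 431 / (20 × 200) = 0.10775
LCL = p̄ − 3·√(p̄(1−p̄)/n) = 0.10775 − 3 × 0.02192 = 0.04198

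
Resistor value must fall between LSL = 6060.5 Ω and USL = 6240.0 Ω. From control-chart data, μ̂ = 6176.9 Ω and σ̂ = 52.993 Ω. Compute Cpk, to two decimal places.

Cpu = (USL − μ̂) / (3σ̂) = (6240.0 − 6176.9) / (3 × 52.993) = 0.3969; Cpl = (μ̂ − LSL) / (3σ̂) = (6176.9 − 6060.5) / (3 × 52.993) = 0.7322; Cpk = min(Cpu, Cpl) = 0.3969

0.40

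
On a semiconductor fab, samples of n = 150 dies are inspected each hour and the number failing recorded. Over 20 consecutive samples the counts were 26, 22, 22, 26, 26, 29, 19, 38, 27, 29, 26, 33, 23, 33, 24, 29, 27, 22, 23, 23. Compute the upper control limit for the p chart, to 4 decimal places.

0.2689

p̄ = Σdᵢ / (k·n) = 527 / (20 × 150) = 0.17567
UCL = p̄ + 3·√(p̄(1−p̄)/n) = 0.17567 + 3 × √(0.17567×0.82433/150) = 0.17567 + 3 × 0.03107 = 0.26888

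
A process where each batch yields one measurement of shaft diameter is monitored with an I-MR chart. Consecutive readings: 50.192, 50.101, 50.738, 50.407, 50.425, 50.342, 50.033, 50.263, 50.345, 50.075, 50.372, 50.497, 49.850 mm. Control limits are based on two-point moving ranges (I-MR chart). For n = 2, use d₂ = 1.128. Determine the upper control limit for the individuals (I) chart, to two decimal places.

50.97

X̄ = (50.192 + 50.101 + 50.738 + 50.407 + 50.425 + 50.342 + 50.033 + 50.263 + 50.345 + 50.075 + 50.372 + 50.497 + 49.850) / 13 = 50.2800
Moving ranges: 0.091, 0.637, 0.331, 0.018, 0.083, 0.309, 0.230, 0.082, 0.270, 0.297, 0.125, 0.647; M̄R̄ = 3.1200 / 12 = 0.2600
UCL = X̄ + 3·M̄R̄/d₂ = 50.2800 + 3 × 0.2600 / 1.128 = 50.9715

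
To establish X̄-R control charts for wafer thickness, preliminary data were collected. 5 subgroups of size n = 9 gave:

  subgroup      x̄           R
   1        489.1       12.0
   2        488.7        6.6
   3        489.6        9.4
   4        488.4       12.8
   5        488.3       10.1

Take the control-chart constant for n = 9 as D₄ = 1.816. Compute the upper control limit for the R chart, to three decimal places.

R̄ = (12.0 + 6.6 + 9.4 + 12.8 + 10.1) / 5 = 50.9000 / 5 = 10.1800
UCL_R = D₄·R̄ = 1.816 × 10.1800 = 18.4869

18.487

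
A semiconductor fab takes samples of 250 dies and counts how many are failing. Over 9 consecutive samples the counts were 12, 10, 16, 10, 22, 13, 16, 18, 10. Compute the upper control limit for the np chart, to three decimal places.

p̄ = Σdᵢ / (k·n) = 127 / (9 × 250) = 0.05644
UCL = np̄ + 3·√(np̄(1−p̄)) = 14.1111 + 3 × √(14.1111×0.94356) = 14.1111 + 3 × 3.6489 = 25.0579

25.058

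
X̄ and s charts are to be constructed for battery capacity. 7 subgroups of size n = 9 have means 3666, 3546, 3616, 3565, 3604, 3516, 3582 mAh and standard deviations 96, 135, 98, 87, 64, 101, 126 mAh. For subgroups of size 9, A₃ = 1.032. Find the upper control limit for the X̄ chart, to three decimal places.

3689.232

X̄̄ = (3666 + 3546 + 3616 + 3565 + 3604 + 3516 + 3582) / 7 = 3585.0000
s̄ = (96 + 135 + 98 + 87 + 64 + 101 + 126) / 7 = 101.0000
UCL = X̄̄ + A₃·s̄ = 3585.0000 + 1.032 × 101.0000 = 3689.2320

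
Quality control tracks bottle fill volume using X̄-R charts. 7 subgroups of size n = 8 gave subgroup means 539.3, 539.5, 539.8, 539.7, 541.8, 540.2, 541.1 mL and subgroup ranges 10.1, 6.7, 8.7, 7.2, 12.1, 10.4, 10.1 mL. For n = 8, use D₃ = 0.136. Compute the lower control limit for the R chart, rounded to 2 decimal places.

1.27

R̄ = (10.1 + 6.7 + 8.7 + 7.2 + 12.1 + 10.4 + 10.1) / 7 = 65.3000 / 7 = 9.3286
LCL_R = D₃·R̄ = 0.136 × 9.3286 = 1.2687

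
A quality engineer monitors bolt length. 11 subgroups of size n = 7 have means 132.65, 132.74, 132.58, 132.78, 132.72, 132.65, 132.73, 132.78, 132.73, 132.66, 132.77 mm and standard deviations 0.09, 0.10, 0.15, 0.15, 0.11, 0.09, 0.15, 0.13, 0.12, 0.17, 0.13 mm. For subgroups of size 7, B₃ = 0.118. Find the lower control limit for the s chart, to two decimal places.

s̄ = (0.09 + 0.10 + 0.15 + 0.15 + 0.11 + 0.09 + 0.15 + 0.13 + 0.12 + 0.17 + 0.13) / 11 = 0.1264
LCL_s = B₃·s̄ = 0.118 × 0.1264 = 0.0149

0.01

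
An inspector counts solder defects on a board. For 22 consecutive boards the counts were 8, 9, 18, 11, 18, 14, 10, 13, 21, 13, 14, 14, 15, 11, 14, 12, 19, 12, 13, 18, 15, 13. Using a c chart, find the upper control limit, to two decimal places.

25.03

c̄ = (8 + 9 + 18 + 11 + 18 + 14 + 10 + 13 + 21 + 13 + 14 + 14 + 15 + 11 + 14 + 12 + 19 + 12 + 13 + 18 + 15 + 13) / 22 = 305 / 22 = 13.8636
UCL = c̄ + 3√c̄ = 13.8636 + 3 × √13.8636 = 13.8636 + 3 × 3.7234 = 25.0338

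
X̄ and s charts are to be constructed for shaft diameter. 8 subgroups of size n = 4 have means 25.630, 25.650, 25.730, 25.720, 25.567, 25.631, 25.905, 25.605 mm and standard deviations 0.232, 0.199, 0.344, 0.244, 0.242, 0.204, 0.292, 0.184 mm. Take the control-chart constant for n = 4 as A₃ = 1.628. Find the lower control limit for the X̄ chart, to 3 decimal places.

25.285

X̄̄ = (25.630 + 25.650 + 25.730 + 25.720 + 25.567 + 25.631 + 25.905 + 25.605) / 8 = 25.6797
s̄ = (0.232 + 0.199 + 0.344 + 0.244 + 0.242 + 0.204 + 0.292 + 0.184) / 8 = 0.2426
LCL = X̄̄ − A₃·s̄ = 25.6797 − 1.628 × 0.2426 = 25.2848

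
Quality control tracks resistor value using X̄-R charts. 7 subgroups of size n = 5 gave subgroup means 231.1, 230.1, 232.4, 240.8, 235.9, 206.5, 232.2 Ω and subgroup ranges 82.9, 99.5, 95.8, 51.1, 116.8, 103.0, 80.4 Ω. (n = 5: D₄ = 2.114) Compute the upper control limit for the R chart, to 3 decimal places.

190.109

R̄ = (82.9 + 99.5 + 95.8 + 51.1 + 116.8 + 103.0 + 80.4) / 7 = 629.5000 / 7 = 89.9286
UCL_R = D₄·R̄ = 2.114 × 89.9286 = 190.1090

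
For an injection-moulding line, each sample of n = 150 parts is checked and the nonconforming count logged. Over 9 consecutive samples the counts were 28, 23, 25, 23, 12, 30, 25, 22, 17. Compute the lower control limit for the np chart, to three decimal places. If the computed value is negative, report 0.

p̄ = Σdᵢ / (k·n) = 205 / (9 × 150) = 0.15185
LCL = np̄ − 3·√(np̄(1−p̄)) = 22.7778 − 3 × 4.3953 = 9.5918

9.592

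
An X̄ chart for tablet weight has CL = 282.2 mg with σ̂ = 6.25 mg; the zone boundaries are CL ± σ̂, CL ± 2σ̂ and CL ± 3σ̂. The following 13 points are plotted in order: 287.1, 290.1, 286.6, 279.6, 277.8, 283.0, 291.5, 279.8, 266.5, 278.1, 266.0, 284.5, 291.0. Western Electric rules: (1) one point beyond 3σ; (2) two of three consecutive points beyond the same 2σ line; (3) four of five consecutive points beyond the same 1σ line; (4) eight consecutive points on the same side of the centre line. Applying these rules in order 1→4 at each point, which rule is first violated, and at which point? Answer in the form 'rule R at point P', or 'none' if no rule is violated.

rule 2 at point 11

Zone of each point (C = within 1σ̂, B = 1σ̂–2σ̂, A = 2σ̂–3σ̂, * = beyond 3σ̂; sign = side of CL): 1:+C, 2:+B, 3:+C, 4:-C, 5:-C, 6:+C, 7:+B, 8:-C, 9:-A, 10:-C, 11:-A, 12:+C, 13:+B
Rule 2 (two of three consecutive points beyond the same 2σ limit) is satisfied at point 11.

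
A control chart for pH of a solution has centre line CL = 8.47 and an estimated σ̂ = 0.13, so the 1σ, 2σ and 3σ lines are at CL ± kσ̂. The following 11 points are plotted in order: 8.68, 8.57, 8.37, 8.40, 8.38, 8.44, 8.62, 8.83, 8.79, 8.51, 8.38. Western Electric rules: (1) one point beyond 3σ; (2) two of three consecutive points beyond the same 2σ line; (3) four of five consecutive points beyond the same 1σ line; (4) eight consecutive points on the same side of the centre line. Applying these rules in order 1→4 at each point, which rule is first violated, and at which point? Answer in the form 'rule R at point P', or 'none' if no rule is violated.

Zone of each point (C = within 1σ̂, B = 1σ̂–2σ̂, A = 2σ̂–3σ̂, * = beyond 3σ̂; sign = side of CL): 1:+B, 2:+C, 3:-C, 4:-C, 5:-C, 6:-C, 7:+B, 8:+A, 9:+A, 10:+C, 11:-C
Rule 2 (two of three consecutive points beyond the same 2σ limit) is satisfied at point 9.

rule 2 at point 9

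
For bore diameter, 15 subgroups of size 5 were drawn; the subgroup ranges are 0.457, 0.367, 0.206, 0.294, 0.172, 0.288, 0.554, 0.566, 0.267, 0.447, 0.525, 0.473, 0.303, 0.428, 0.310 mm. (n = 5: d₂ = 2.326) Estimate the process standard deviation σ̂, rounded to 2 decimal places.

R̄ = (0.457 + 0.367 + 0.206 + 0.294 + 0.172 + 0.288 + 0.554 + 0.566 + 0.267 + 0.447 + 0.525 + 0.473 + 0.303 + 0.428 + 0.310) / 15 = 0.3771
σ̂ = R̄ / d₂ = 0.3771 / 2.326 = 0.1621

0.16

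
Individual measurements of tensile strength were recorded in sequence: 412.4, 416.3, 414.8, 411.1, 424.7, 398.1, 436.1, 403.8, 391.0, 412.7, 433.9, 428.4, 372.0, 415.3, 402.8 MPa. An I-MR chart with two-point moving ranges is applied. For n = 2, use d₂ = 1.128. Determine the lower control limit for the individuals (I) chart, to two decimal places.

X̄ = (412.4 + 416.3 + 414.8 + 411.1 + 424.7 + 398.1 + 436.1 + 403.8 + 391.0 + 412.7 + 433.9 + 428.4 + 372.0 + 415.3 + 402.8) / 15 = 411.5600
Moving ranges: 3.9, 1.5, 3.7, 13.6, 26.6, 38.0, 32.3, 12.8, 21.7, 21.2, 5.5, 56.4, 43.3, 12.5; M̄R̄ = 293.0000 / 14 = 20.9286
LCL = X̄ − 3·M̄R̄/d₂ = 411.5600 − 3 × 20.9286 / 1.128 = 355.8989

355.90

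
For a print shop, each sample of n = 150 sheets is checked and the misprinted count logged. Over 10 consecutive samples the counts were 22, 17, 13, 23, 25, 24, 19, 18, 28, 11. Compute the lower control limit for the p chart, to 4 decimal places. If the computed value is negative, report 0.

0.0501

p̄ = Σdᵢ / (k·n) = 200 / (10 × 150) = 0.13333
LCL = p̄ − 3·√(p̄(1−p̄)/n) = 0.13333 − 3 × 0.02776 = 0.05007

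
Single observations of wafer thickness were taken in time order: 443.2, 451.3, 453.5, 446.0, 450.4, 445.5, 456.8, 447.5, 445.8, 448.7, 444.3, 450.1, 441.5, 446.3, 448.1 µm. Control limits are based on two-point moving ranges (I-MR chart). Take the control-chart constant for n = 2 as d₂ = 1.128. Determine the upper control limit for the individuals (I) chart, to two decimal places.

462.69

X̄ = (443.2 + 451.3 + 453.5 + 446.0 + 450.4 + 445.5 + 456.8 + 447.5 + 445.8 + 448.7 + 444.3 + 450.1 + 441.5 + 446.3 + 448.1) / 15 = 447.9333
Moving ranges: 8.1, 2.2, 7.5, 4.4, 4.9, 11.3, 9.3, 1.7, 2.9, 4.4, 5.8, 8.6, 4.8, 1.8; M̄R̄ = 77.7000 / 14 = 5.5500
UCL = X̄ + 3·M̄R̄/d₂ = 447.9333 + 3 × 5.5500 / 1.128 = 462.6940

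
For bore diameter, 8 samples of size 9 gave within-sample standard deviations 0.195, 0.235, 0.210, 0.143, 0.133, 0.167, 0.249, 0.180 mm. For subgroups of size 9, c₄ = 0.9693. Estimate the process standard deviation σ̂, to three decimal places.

0.195

s̄ = (0.195 + 0.235 + 0.210 + 0.143 + 0.133 + 0.167 + 0.249 + 0.180) / 8 = 0.1890
σ̂ = s̄ / c₄ = 0.1890 / 0.9693 = 0.1950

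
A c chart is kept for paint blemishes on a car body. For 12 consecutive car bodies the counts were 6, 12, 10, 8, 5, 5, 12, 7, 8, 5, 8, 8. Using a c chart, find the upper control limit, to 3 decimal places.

c̄ = (6 + 12 + 10 + 8 + 5 + 5 + 12 + 7 + 8 + 5 + 8 + 8) / 12 = 94 / 12 = 7.8333
UCL = c̄ + 3√c̄ = 7.8333 + 3 × √7.8333 = 7.8333 + 3 × 2.7988 = 16.2298

16.230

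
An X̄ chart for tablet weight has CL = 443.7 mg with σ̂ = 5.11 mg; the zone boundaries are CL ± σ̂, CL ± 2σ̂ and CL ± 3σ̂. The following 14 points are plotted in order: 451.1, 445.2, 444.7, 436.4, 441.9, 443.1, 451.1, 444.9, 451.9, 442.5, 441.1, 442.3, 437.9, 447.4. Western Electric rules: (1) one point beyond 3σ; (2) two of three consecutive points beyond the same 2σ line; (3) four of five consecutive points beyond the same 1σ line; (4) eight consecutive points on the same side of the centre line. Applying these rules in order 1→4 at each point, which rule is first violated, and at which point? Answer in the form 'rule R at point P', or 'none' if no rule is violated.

none

Zone of each point (C = within 1σ̂, B = 1σ̂–2σ̂, A = 2σ̂–3σ̂, * = beyond 3σ̂; sign = side of CL): 1:+B, 2:+C, 3:+C, 4:-B, 5:-C, 6:-C, 7:+B, 8:+C, 9:+B, 10:-C, 11:-C, 12:-C, 13:-B, 14:+C
No rule fires across all 14 points.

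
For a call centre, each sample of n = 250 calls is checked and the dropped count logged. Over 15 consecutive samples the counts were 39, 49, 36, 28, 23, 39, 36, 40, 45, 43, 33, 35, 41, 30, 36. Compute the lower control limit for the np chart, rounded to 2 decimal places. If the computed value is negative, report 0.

20.05

p̄ = Σdᵢ / (k·n) = 553 / (15 × 250) = 0.14747
LCL = np̄ − 3·√(np̄(1−p̄)) = 36.8667 − 3 × 5.6063 = 20.0479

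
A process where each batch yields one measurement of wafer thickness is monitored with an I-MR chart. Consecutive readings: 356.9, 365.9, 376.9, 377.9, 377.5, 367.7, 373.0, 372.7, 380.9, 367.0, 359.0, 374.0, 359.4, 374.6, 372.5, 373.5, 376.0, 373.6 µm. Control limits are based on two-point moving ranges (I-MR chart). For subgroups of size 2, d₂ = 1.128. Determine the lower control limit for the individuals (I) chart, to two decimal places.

X̄ = (356.9 + 365.9 + 376.9 + 377.9 + 377.5 + 367.7 + 373.0 + 372.7 + 380.9 + 367.0 + 359.0 + 374.0 + 359.4 + 374.6 + 372.5 + 373.5 + 376.0 + 373.6) / 18 = 371.0556
Moving ranges: 9.0, 11.0, 1.0, 0.4, 9.8, 5.3, 0.3, 8.2, 13.9, 8.0, 15.0, 14.6, 15.2, 2.1, 1.0, 2.5, 2.4; M̄R̄ = 119.7000 / 17 = 7.0412
LCL = X̄ − 3·M̄R̄/d₂ = 371.0556 − 3 × 7.0412 / 1.128 = 352.3290

352.33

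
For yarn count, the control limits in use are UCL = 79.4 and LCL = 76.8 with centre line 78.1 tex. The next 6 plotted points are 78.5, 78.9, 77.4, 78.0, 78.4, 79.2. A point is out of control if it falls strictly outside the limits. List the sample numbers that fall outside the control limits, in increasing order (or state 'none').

none

All 6 points lie within [76.8, 79.4].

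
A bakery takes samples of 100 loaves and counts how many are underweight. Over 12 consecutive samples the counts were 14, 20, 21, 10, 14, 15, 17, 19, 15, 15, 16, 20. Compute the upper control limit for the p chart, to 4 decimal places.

0.2742

p̄ = Σdᵢ / (k·n) = 196 / (12 × 100) = 0.16333
UCL = p̄ + 3·√(p̄(1−p̄)/n) = 0.16333 + 3 × √(0.16333×0.83667/100) = 0.16333 + 3 × 0.03697 = 0.27423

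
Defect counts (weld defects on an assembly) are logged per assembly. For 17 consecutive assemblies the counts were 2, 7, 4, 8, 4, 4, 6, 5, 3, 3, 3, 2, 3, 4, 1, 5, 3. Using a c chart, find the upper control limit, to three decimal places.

c̄ = (2 + 7 + 4 + 8 + 4 + 4 + 6 + 5 + 3 + 3 + 3 + 2 + 3 + 4 + 1 + 5 + 3) / 17 = 67 / 17 = 3.9412
UCL = c̄ + 3√c̄ = 3.9412 + 3 × √3.9412 = 3.9412 + 3 × 1.9852 = 9.8969

9.897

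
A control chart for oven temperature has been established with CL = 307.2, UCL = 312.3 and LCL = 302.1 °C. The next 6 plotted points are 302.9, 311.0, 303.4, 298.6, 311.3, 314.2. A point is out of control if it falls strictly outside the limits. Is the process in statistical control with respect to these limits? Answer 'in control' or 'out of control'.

Compare each point to [302.1, 312.3]: sample 4 = 298.6 < LCL; sample 6 = 314.2 > UCL.

out of control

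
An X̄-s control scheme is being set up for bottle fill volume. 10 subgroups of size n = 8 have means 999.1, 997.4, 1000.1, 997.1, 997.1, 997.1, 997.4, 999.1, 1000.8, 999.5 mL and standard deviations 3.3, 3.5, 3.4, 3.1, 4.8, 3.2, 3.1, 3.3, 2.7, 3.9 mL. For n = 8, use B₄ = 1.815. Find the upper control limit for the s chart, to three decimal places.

s̄ = (3.3 + 3.5 + 3.4 + 3.1 + 4.8 + 3.2 + 3.1 + 3.3 + 2.7 + 3.9) / 10 = 3.4300
UCL_s = B₄·s̄ = 1.815 × 3.4300 = 6.2254

6.225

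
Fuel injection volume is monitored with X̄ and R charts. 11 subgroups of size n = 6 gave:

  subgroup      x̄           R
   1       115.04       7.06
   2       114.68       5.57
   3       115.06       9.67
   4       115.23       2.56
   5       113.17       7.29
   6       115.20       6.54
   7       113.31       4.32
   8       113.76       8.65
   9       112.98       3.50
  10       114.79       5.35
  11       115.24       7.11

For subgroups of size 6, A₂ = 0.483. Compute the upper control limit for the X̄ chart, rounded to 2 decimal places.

X̄̄ = (115.04 + 114.68 + 115.06 + 115.23 + 113.17 + 115.20 + 113.31 + 113.76 + 112.98 + 114.79 + 115.24) / 11 = 1258.4600 / 11 = 114.4055
R̄ = (7.06 + 5.57 + 9.67 + 2.56 + 7.29 + 6.54 + 4.32 + 8.65 + 3.50 + 5.35 + 7.11) / 11 = 67.6200 / 11 = 6.1473
UCL = X̄̄ + A₂·R̄ = 114.4055 + 0.483 × 6.1473 = 117.3746

117.37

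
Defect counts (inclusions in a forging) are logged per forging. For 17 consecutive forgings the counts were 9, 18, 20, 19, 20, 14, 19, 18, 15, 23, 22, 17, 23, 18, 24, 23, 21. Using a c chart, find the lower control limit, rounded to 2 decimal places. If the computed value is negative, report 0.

c̄ = (9 + 18 + 20 + 19 + 20 + 14 + 19 + 18 + 15 + 23 + 22 + 17 + 23 + 18 + 24 + 23 + 21) / 17 = 323 / 17 = 19.0000
LCL = c̄ − 3√c̄ = 19.0000 − 3 × 4.3589 = 5.9233

5.92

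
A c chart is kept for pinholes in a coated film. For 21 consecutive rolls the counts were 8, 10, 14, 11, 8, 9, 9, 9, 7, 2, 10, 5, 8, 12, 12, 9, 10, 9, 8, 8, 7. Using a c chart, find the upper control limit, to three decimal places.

c̄ = (8 + 10 + 14 + 11 + 8 + 9 + 9 + 9 + 7 + 2 + 10 + 5 + 8 + 12 + 12 + 9 + 10 + 9 + 8 + 8 + 7) / 21 = 185 / 21 = 8.8095
UCL = c̄ + 3√c̄ = 8.8095 + 3 × √8.8095 = 8.8095 + 3 × 2.9681 = 17.7138

17.714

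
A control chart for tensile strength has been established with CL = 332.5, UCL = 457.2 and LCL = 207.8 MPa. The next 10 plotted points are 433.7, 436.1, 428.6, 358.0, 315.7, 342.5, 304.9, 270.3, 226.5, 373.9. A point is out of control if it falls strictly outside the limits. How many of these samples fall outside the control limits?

0

All 10 points lie within [207.8, 457.2].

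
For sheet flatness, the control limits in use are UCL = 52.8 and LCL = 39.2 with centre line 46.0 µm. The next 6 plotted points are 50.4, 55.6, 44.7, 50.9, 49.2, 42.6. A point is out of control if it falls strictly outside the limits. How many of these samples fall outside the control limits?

1

Compare each point to [39.2, 52.8]: sample 2 = 55.6 > UCL.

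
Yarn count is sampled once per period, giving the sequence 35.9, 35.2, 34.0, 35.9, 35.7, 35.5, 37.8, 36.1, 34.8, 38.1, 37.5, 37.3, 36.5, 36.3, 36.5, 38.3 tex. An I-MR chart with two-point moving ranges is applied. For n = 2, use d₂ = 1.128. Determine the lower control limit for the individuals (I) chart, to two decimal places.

X̄ = (35.9 + 35.2 + 34.0 + 35.9 + 35.7 + 35.5 + 37.8 + 36.1 + 34.8 + 38.1 + 37.5 + 37.3 + 36.5 + 36.3 + 36.5 + 38.3) / 16 = 36.3375
Moving ranges: 0.7, 1.2, 1.9, 0.2, 0.2, 2.3, 1.7, 1.3, 3.3, 0.6, 0.2, 0.8, 0.2, 0.2, 1.8; M̄R̄ = 16.6000 / 15 = 1.1067
LCL = X̄ − 3·M̄R̄/d₂ = 36.3375 − 3 × 1.1067 / 1.128 = 33.3942

33.39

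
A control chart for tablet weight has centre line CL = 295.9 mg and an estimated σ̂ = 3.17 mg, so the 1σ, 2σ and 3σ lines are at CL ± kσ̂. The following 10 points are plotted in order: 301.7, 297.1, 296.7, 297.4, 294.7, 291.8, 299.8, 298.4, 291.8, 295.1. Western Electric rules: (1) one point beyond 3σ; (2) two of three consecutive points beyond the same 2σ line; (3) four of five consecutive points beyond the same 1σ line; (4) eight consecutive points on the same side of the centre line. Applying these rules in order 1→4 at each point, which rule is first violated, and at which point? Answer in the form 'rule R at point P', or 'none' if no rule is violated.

Zone of each point (C = within 1σ̂, B = 1σ̂–2σ̂, A = 2σ̂–3σ̂, * = beyond 3σ̂; sign = side of CL): 1:+B, 2:+C, 3:+C, 4:+C, 5:-C, 6:-B, 7:+B, 8:+C, 9:-B, 10:-C
No rule fires across all 10 points.

none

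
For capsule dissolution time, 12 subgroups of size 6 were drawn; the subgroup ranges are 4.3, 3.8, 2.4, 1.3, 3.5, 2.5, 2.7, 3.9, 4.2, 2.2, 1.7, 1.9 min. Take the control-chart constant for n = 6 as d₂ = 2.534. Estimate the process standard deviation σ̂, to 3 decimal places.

1.131

R̄ = (4.3 + 3.8 + 2.4 + 1.3 + 3.5 + 2.5 + 2.7 + 3.9 + 4.2 + 2.2 + 1.7 + 1.9) / 12 = 2.8667
σ̂ = R̄ / d₂ = 2.8667 / 2.534 = 1.1313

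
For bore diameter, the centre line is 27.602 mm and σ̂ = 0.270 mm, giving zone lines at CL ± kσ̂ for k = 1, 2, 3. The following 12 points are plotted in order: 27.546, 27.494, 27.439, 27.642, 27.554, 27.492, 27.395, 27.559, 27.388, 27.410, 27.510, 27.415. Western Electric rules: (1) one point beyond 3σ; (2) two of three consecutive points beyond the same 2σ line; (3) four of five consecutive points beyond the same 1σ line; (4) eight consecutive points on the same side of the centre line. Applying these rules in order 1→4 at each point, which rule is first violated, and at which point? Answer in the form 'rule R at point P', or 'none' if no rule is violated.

Zone of each point (C = within 1σ̂, B = 1σ̂–2σ̂, A = 2σ̂–3σ̂, * = beyond 3σ̂; sign = side of CL): 1:-C, 2:-C, 3:-C, 4:+C, 5:-C, 6:-C, 7:-C, 8:-C, 9:-C, 10:-C, 11:-C, 12:-C
Rule 4 (eight consecutive points on the same side of the centre line) is satisfied at point 12.

rule 4 at point 12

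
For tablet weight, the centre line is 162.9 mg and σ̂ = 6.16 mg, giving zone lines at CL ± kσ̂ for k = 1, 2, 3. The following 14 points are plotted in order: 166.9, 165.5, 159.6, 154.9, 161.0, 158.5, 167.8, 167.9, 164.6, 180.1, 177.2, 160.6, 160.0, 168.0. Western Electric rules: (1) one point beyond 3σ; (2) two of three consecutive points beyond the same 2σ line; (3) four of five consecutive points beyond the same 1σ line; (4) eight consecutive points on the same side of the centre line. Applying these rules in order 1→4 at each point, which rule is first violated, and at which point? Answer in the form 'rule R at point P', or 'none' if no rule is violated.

Zone of each point (C = within 1σ̂, B = 1σ̂–2σ̂, A = 2σ̂–3σ̂, * = beyond 3σ̂; sign = side of CL): 1:+C, 2:+C, 3:-C, 4:-B, 5:-C, 6:-C, 7:+C, 8:+C, 9:+C, 10:+A, 11:+A, 12:-C, 13:-C, 14:+C
Rule 2 (two of three consecutive points beyond the same 2σ limit) is satisfied at point 11.

rule 2 at point 11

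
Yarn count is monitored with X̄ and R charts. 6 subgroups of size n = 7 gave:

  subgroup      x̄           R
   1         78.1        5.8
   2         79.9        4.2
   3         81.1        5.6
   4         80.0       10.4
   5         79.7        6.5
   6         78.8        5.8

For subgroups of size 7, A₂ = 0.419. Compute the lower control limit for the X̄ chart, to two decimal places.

76.93

X̄̄ = (78.1 + 79.9 + 81.1 + 80.0 + 79.7 + 78.8) / 6 = 477.6000 / 6 = 79.6000
R̄ = (5.8 + 4.2 + 5.6 + 10.4 + 6.5 + 5.8) / 6 = 38.3000 / 6 = 6.3833
LCL = X̄̄ − A₂·R̄ = 79.6000 − 0.419 × 6.3833 = 76.9254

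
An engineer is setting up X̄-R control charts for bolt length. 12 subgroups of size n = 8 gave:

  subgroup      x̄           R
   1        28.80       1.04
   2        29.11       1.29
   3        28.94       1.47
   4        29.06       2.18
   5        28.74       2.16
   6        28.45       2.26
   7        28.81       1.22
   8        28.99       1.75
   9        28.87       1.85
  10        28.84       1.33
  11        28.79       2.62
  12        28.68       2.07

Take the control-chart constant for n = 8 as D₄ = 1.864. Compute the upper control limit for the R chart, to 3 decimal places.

3.299

R̄ = (1.04 + 1.29 + 1.47 + 2.18 + 2.16 + 2.26 + 1.22 + 1.75 + 1.85 + 1.33 + 2.62 + 2.07) / 12 = 21.2400 / 12 = 1.7700
UCL_R = D₄·R̄ = 1.864 × 1.7700 = 3.2993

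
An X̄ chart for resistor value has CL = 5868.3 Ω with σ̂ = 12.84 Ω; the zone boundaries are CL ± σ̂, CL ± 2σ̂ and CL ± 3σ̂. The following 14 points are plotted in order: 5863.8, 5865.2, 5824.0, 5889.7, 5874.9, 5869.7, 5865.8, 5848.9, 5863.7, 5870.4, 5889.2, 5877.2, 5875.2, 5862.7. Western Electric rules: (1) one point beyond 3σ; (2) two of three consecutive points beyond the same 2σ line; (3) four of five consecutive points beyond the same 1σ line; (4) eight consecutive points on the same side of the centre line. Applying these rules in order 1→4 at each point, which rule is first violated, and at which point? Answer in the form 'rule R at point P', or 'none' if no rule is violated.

rule 1 at point 3

Zone of each point (C = within 1σ̂, B = 1σ̂–2σ̂, A = 2σ̂–3σ̂, * = beyond 3σ̂; sign = side of CL): 1:-C, 2:-C, 3:-*, 4:+B, 5:+C, 6:+C, 7:-C, 8:-B, 9:-C, 10:+C, 11:+B, 12:+C, 13:+C, 14:-C
Rule 1 (one point beyond the 3σ limits) is satisfied at point 3.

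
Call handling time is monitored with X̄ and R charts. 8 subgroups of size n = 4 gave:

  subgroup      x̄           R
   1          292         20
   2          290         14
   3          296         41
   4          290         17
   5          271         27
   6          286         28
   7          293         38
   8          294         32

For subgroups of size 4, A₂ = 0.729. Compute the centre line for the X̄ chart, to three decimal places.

289.000

X̄̄ = (292 + 290 + 296 + 290 + 271 + 286 + 293 + 294) / 8 = 2312.0000 / 8 = 289.0000
CL = X̄̄ = 289.0000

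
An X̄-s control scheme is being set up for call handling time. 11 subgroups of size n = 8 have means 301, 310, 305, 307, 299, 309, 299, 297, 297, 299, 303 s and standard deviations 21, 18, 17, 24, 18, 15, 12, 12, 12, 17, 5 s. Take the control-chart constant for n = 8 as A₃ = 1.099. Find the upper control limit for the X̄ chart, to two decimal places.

X̄̄ = (301 + 310 + 305 + 307 + 299 + 309 + 299 + 297 + 297 + 299 + 303) / 11 = 302.3636
s̄ = (21 + 18 + 17 + 24 + 18 + 15 + 12 + 12 + 12 + 17 + 5) / 11 = 15.5455
UCL = X̄̄ + A₃·s̄ = 302.3636 + 1.099 × 15.5455 = 319.4481

319.45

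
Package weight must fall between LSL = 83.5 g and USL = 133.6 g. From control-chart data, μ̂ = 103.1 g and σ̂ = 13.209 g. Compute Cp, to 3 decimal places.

Cp = (USL − LSL) / (6σ̂) = (133.6 − 83.5) / (6 × 13.209) = 50.1000 / 79.2540 = 0.6321

0.632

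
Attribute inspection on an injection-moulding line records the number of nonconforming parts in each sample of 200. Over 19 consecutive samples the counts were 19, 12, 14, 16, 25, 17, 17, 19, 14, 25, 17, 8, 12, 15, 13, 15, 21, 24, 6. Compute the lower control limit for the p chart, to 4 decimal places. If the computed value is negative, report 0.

0.0233

p̄ = Σdᵢ / (k·n) = 309 / (19 × 200) = 0.08132
LCL = p̄ − 3·√(p̄(1−p̄)/n) = 0.08132 − 3 × 0.01933 = 0.02334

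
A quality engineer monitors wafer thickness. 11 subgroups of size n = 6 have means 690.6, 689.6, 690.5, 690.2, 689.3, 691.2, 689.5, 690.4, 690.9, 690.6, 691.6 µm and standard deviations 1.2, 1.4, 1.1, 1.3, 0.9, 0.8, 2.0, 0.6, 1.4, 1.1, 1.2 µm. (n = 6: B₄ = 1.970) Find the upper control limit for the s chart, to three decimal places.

2.328

s̄ = (1.2 + 1.4 + 1.1 + 1.3 + 0.9 + 0.8 + 2.0 + 0.6 + 1.4 + 1.1 + 1.2) / 11 = 1.1818
UCL_s = B₄·s̄ = 1.970 × 1.1818 = 2.3282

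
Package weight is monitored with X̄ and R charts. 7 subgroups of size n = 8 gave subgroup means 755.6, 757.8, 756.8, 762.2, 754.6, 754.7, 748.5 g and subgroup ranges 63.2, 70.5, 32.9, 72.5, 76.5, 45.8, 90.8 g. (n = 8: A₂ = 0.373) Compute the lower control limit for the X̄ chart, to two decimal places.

731.65

X̄̄ = (755.6 + 757.8 + 756.8 + 762.2 + 754.6 + 754.7 + 748.5) / 7 = 5290.2000 / 7 = 755.7429
R̄ = (63.2 + 70.5 + 32.9 + 72.5 + 76.5 + 45.8 + 90.8) / 7 = 452.2000 / 7 = 64.6000
LCL = X̄̄ − A₂·R̄ = 755.7429 − 0.373 × 64.6000 = 731.6471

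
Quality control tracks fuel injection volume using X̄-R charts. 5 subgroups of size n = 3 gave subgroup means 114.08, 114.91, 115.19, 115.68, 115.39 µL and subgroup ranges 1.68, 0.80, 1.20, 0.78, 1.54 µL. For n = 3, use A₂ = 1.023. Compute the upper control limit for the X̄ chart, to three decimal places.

X̄̄ = (114.08 + 114.91 + 115.19 + 115.68 + 115.39) / 5 = 575.2500 / 5 = 115.0500
R̄ = (1.68 + 0.80 + 1.20 + 0.78 + 1.54) / 5 = 6.0000 / 5 = 1.2000
UCL = X̄̄ + A₂·R̄ = 115.0500 + 1.023 × 1.2000 = 116.2776

116.278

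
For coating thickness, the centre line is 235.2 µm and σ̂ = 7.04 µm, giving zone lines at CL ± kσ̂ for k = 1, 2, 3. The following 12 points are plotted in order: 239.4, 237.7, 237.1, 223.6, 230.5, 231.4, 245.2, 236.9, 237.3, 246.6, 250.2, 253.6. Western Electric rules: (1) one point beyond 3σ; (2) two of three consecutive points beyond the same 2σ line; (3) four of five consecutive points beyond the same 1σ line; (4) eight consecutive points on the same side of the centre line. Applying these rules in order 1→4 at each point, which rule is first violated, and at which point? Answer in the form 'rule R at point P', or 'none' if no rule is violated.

rule 2 at point 12

Zone of each point (C = within 1σ̂, B = 1σ̂–2σ̂, A = 2σ̂–3σ̂, * = beyond 3σ̂; sign = side of CL): 1:+C, 2:+C, 3:+C, 4:-B, 5:-C, 6:-C, 7:+B, 8:+C, 9:+C, 10:+B, 11:+A, 12:+A
Rule 2 (two of three consecutive points beyond the same 2σ limit) is satisfied at point 12.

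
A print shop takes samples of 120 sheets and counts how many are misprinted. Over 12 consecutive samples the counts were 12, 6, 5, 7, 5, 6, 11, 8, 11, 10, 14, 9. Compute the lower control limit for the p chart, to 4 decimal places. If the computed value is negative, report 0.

p̄ = Σdᵢ / (k·n) = 104 / (12 × 120) = 0.07222
LCL = p̄ − 3·√(p̄(1−p̄)/n) = 0.07222 − 3 × 0.02363 = 0.00133

0.0013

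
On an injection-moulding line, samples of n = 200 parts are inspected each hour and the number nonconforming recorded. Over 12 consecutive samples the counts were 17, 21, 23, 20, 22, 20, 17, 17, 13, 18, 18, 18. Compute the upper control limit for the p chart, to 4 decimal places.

0.1550

p̄ = Σdᵢ / (k·n) = 224 / (12 × 200) = 0.09333
UCL = p̄ + 3·√(p̄(1−p̄)/n) = 0.09333 + 3 × √(0.09333×0.90667/200) = 0.09333 + 3 × 0.02057 = 0.15504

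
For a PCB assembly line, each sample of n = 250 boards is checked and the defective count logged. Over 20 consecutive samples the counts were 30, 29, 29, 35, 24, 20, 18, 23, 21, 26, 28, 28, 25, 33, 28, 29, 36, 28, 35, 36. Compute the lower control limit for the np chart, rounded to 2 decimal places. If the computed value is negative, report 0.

13.08

p̄ = Σdᵢ / (k·n) = 561 / (20 × 250) = 0.11220
LCL = np̄ − 3·√(np̄(1−p̄)) = 28.0500 − 3 × 4.9903 = 13.0792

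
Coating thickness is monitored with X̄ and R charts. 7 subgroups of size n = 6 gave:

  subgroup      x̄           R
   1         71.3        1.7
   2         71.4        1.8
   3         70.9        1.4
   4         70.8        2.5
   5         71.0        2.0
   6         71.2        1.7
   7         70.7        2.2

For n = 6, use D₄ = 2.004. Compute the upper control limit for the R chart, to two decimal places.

3.81

R̄ = (1.7 + 1.8 + 1.4 + 2.5 + 2.0 + 1.7 + 2.2) / 7 = 13.3000 / 7 = 1.9000
UCL_R = D₄·R̄ = 2.004 × 1.9000 = 3.8076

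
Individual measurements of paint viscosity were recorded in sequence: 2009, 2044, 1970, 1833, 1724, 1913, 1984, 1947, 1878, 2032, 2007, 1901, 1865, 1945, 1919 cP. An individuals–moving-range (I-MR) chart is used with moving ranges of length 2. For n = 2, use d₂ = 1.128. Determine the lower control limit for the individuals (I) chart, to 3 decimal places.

X̄ = (2009 + 2044 + 1970 + 1833 + 1724 + 1913 + 1984 + 1947 + 1878 + 2032 + 2007 + 1901 + 1865 + 1945 + 1919) / 15 = 1931.4000
Moving ranges: 35, 74, 137, 109, 189, 71, 37, 69, 154, 25, 106, 36, 80, 26; M̄R̄ = 1148.0000 / 14 = 82.0000
LCL = X̄ − 3·M̄R̄/d₂ = 1931.4000 − 3 × 82.0000 / 1.128 = 1713.3149

1713.315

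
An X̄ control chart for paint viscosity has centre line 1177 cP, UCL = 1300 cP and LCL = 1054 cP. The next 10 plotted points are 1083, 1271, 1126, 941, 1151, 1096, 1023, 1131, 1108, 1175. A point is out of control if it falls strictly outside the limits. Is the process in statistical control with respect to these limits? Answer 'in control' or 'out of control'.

Compare each point to [1054, 1300]: sample 4 = 941 < LCL; sample 7 = 1023 < LCL.

out of control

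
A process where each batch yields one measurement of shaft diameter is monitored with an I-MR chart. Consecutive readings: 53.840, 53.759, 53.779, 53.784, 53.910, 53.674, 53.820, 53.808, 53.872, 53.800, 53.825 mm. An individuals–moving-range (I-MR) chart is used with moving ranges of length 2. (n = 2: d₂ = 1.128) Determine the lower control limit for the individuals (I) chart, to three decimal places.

53.597

X̄ = (53.840 + 53.759 + 53.779 + 53.784 + 53.910 + 53.674 + 53.820 + 53.808 + 53.872 + 53.800 + 53.825) / 11 = 53.8065
Moving ranges: 0.081, 0.020, 0.005, 0.126, 0.236, 0.146, 0.012, 0.064, 0.072, 0.025; M̄R̄ = 0.7870 / 10 = 0.0787
LCL = X̄ − 3·M̄R̄/d₂ = 53.8065 − 3 × 0.0787 / 1.128 = 53.5971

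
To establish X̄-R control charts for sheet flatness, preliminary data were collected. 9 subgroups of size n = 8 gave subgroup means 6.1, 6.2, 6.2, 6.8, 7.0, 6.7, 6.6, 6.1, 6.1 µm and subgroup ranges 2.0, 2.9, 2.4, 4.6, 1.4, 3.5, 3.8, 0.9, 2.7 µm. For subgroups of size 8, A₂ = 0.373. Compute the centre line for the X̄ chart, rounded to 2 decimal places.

6.42

X̄̄ = (6.1 + 6.2 + 6.2 + 6.8 + 7.0 + 6.7 + 6.6 + 6.1 + 6.1) / 9 = 57.8000 / 9 = 6.4222
CL = X̄̄ = 6.4222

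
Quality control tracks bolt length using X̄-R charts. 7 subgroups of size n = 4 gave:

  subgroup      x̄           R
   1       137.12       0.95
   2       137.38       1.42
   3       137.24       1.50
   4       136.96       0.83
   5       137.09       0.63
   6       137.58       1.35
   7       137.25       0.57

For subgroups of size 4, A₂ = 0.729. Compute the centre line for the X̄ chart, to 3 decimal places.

137.231

X̄̄ = (137.12 + 137.38 + 137.24 + 136.96 + 137.09 + 137.58 + 137.25) / 7 = 960.6200 / 7 = 137.2314
CL = X̄̄ = 137.2314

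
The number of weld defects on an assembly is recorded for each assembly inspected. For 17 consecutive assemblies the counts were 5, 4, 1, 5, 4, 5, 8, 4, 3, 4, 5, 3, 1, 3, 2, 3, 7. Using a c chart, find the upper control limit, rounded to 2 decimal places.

c̄ = (5 + 4 + 1 + 5 + 4 + 5 + 8 + 4 + 3 + 4 + 5 + 3 + 1 + 3 + 2 + 3 + 7) / 17 = 67 / 17 = 3.9412
UCL = c̄ + 3√c̄ = 3.9412 + 3 × √3.9412 = 3.9412 + 3 × 1.9852 = 9.8969

9.90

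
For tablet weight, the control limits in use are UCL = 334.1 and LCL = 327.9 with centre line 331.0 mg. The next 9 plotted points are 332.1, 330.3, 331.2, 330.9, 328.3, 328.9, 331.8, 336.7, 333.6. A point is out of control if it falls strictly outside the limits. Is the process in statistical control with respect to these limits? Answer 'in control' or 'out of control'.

out of control

Compare each point to [327.9, 334.1]: sample 8 = 336.7 > UCL.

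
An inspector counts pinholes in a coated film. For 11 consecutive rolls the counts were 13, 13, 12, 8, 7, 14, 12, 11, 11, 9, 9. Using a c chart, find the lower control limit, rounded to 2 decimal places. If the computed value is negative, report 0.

0.95

c̄ = (13 + 13 + 12 + 8 + 7 + 14 + 12 + 11 + 11 + 9 + 9) / 11 = 119 / 11 = 10.8182
LCL = c̄ − 3√c̄ = 10.8182 − 3 × 3.2891 = 0.9509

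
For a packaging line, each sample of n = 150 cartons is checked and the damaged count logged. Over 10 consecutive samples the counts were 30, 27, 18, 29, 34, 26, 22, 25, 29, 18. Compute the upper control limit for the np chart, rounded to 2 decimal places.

39.67

p̄ = Σdᵢ / (k·n) = 258 / (10 × 150) = 0.17200
UCL = np̄ + 3·√(np̄(1−p̄)) = 25.8000 + 3 × √(25.8000×0.82800) = 25.8000 + 3 × 4.6219 = 39.6658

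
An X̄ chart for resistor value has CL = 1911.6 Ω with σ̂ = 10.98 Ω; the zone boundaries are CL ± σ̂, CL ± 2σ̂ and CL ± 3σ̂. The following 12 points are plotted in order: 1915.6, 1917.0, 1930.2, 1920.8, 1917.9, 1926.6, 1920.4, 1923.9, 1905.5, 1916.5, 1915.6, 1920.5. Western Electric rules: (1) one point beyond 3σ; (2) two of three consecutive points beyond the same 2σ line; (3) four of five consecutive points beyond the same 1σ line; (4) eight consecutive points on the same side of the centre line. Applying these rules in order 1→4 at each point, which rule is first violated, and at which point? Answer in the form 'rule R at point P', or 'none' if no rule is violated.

Zone of each point (C = within 1σ̂, B = 1σ̂–2σ̂, A = 2σ̂–3σ̂, * = beyond 3σ̂; sign = side of CL): 1:+C, 2:+C, 3:+B, 4:+C, 5:+C, 6:+B, 7:+C, 8:+B, 9:-C, 10:+C, 11:+C, 12:+C
Rule 4 (eight consecutive points on the same side of the centre line) is satisfied at point 8.

rule 4 at point 8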